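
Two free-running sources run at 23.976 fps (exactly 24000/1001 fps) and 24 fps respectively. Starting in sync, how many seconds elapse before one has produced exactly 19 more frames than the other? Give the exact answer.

19019/24 seconds

The gap grows by |24 − 24000/1001| = 24/1001 frames per second.
Time for a 19-frame gap: 19 ÷ (24/1001) = 19019/24 s.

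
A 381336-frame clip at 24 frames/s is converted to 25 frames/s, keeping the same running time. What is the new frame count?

397225 frames

Target frames = source frames × (target rate / source rate) = 381336 × (25)/(24) = 381336 × 25/24 = 397225.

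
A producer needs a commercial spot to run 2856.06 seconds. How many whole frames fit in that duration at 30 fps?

85681 frames

Frames = 2856.06 × 30 = 428409/5 ≈ 85681.8000.
Complete frames: 85681.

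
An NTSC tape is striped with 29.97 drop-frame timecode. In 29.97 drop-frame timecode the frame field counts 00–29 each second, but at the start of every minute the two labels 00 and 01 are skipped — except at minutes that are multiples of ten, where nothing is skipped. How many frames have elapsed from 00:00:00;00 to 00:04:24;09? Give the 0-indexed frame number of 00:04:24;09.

7921

Complete 10-minute blocks: 0, each 17982 frames → 0.
Remaining 4 whole minutes in the current block: 1800 + 3 × 1798 = 7194 frames.
Within the current minute: 24 × 30 + 9 − 2 = 727 (labels ;00/;01 skipped at this minute). Total = 0 + 7194 + 727 = 7921.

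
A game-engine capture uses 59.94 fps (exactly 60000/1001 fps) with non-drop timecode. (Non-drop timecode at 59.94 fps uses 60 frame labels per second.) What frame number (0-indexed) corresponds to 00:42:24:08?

frame 152648

Total seconds to the label: (0 × 3600 + 42 × 60 + 24) = 2544.
Frame index = 2544 × 60 + 8 = 152648.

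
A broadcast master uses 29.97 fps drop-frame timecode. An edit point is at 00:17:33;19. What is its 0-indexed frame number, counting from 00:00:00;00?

Complete 10-minute blocks: 1, each 17982 frames → 17982.
Remaining 7 whole minutes in the current block: 1800 + 6 × 1798 = 12588 frames.
Within the current minute: 33 × 30 + 19 − 2 = 1007 (labels ;00/;01 skipped at this minute). Total = 17982 + 12588 + 1007 = 31577.

31577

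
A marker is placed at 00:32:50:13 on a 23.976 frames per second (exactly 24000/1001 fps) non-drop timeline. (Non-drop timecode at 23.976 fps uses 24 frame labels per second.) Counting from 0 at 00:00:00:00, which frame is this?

47293

Total seconds to the label: (0 × 3600 + 32 × 60 + 50) = 1970.
Frame index = 1970 × 24 + 13 = 47293.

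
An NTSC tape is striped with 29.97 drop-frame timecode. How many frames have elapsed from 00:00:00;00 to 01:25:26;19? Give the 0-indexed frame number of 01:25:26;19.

As if non-drop at 30 labels/s: (1 × 3600 + 25 × 60 + 26) × 30 + 19 = 153799.
Minute boundaries passed: 85; those not divisible by 10: 85 − 8 = 77; dropped labels = 2 × 77 = 154.
Actual frame index = 153799 − 154 = 153645.

153645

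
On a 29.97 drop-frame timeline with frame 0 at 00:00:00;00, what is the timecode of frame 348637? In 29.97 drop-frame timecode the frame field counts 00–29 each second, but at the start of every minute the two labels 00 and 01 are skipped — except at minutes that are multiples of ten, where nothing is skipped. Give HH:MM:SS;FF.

03:13:52;25

Ten DF minutes hold 17982 frames, so frame 348637 lies in block 19 (frames 341658–359639) with 6979 frames into that block.
The block's first minute is 1800 frames and the rest 1798 each; 6979 frames reaches minute 3, so 19 × 18 + 3 × 2 = 348 labels have been skipped so far.
Adding those back, label number 348637 + 348 = 348985 at 30 labels/s is 11632 s + 25 f = 3 h 13 min 52 s frame 25, i.e. 03:13:52;25.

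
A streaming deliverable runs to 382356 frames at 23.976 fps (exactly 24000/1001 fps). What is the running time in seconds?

Running time = 382356 / (24000/1001) = 15947.4315 s.

15947.4315 seconds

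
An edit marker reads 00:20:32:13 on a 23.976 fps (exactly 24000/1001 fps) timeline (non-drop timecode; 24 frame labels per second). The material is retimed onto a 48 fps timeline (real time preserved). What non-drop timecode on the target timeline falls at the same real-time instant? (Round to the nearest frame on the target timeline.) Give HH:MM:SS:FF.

Source frame index: (0×3600 + 20×60 + 32) × 24 + 13 = 29581.
Real time: 29581 / (24000/1001) = 29610581/24000 s.
Target frame: (29610581/24000) × (48) = 29610581/500 ≈ 59221.162 → 59221.
At 48 labels/s: frame 59221 → 00:20:33:37.

00:20:33:37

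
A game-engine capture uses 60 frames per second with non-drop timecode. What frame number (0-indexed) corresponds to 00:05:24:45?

frame 19485

Total seconds to the label: (0 × 3600 + 5 × 60 + 24) = 324.
Frame index = 324 × 60 + 45 = 19485.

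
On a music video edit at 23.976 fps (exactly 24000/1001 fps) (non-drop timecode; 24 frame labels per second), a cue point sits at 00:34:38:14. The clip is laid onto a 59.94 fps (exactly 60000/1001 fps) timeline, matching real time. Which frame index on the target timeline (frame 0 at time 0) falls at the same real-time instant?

Source frame index: (0×3600 + 34×60 + 38) × 24 + 14 = 49886.
Real time: 49886 / (24000/1001) = 24967943/12000 s.
Target frame: (24967943/12000) × (60000/1001) = 124715.

frame 124715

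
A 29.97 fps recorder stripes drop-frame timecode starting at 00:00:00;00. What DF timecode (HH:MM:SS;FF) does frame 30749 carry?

Ten DF minutes hold 17982 frames, so frame 30749 lies in block 1 (frames 17982–35963) with 12767 frames into that block.
The block's first minute is 1800 frames and the rest 1798 each; 12767 frames reaches minute 7, so 1 × 18 + 7 × 2 = 32 labels have been skipped so far.
Adding those back, label number 30749 + 32 = 30781 at 30 labels/s is 1026 s + 1 f = 0 h 17 min 6 s frame 1, i.e. 00:17:06;01.

00:17:06;01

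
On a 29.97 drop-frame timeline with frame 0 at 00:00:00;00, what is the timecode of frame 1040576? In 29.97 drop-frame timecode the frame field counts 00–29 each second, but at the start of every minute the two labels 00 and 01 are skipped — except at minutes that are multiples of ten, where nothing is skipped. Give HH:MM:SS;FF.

09:38:40;18

Ten DF minutes hold 17982 frames, so frame 1040576 lies in block 57 (frames 1024974–1042955) with 15602 frames into that block.
The block's first minute is 1800 frames and the rest 1798 each; 15602 frames reaches minute 8, so 57 × 18 + 8 × 2 = 1042 labels have been skipped so far.
Adding those back, label number 1040576 + 1042 = 1041618 at 30 labels/s is 34720 s + 18 f = 9 h 38 min 40 s frame 18, i.e. 09:38:40;18.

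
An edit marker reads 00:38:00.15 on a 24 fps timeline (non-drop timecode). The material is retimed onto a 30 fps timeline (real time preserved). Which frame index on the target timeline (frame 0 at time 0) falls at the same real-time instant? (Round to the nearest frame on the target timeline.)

frame 68419

Source frame index: (0×3600 + 38×60 + 0) × 24 + 15 = 54735.
Real time: 54735 / (24) = 18245/8 s.
Target frame: (18245/8) × (30) = 273675/4 ≈ 68418.750 → 68419.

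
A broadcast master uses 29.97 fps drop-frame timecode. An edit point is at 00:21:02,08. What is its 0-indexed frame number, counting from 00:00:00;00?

37830

Complete 10-minute blocks: 2, each 17982 frames → 35964.
Remaining 1 whole minute in the current block: 1800 + 0 × 1798 = 1800 frames.
Within the current minute: 2 × 30 + 8 − 2 = 66 (labels ;00/;01 skipped at this minute). Total = 35964 + 1800 + 66 = 37830.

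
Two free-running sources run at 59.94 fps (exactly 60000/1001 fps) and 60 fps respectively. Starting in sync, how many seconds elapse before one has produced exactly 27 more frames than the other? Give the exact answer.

450.45 seconds

The gap grows by |60 − 60000/1001| = 60/1001 frames per second.
Time for a 27-frame gap: 27 ÷ (60/1001) = 450.45 s.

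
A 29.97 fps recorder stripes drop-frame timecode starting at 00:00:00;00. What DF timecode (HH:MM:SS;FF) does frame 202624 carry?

01:52:40;26

Ten DF minutes hold 17982 frames, so frame 202624 lies in block 11 (frames 197802–215783) with 4822 frames into that block.
The block's first minute is 1800 frames and the rest 1798 each; 4822 frames reaches minute 2, so 11 × 18 + 2 × 2 = 202 labels have been skipped so far.
Adding those back, label number 202624 + 202 = 202826 at 30 labels/s is 6760 s + 26 f = 1 h 52 min 40 s frame 26, i.e. 01:52:40;26.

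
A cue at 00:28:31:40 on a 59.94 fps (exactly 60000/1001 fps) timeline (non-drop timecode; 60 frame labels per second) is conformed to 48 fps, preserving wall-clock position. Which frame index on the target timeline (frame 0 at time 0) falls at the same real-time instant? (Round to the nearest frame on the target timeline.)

Source frame index: (0×3600 + 28×60 + 31) × 60 + 40 = 102700.
Real time: 102700 / (60000/1001) = 1028027/600 s.
Target frame: (1028027/600) × (48) = 2056054/25 ≈ 82242.160 → 82242.

frame 82242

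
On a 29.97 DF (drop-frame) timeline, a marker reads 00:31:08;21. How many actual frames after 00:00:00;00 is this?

As if non-drop at 30 labels/s: (0 × 3600 + 31 × 60 + 8) × 30 + 21 = 56061.
Minute boundaries passed: 31; those not divisible by 10: 31 − 3 = 28; dropped labels = 2 × 28 = 56.
Actual frame index = 56061 − 56 = 56005.

56005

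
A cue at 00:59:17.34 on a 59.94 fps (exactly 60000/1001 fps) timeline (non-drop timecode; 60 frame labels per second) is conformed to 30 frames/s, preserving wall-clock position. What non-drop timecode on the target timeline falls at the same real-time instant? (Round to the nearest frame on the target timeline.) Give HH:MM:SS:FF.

00:59:21:04

Source frame index: (0×3600 + 59×60 + 17) × 60 + 34 = 213454.
Real time: 213454 / (60000/1001) = 106833727/30000 s.
Target frame: (106833727/30000) × (30) = 106833727/1000 ≈ 106833.727 → 106834.
At 30 labels/s: frame 106834 → 00:59:21:04.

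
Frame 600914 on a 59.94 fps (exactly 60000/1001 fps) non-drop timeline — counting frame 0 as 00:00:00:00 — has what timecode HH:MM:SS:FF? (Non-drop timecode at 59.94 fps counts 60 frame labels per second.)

02:46:55:14

600914 ÷ 60 = 10015 full seconds, remainder 14 frames.
10015 s = 2 h 46 min 55 s.
Timecode: 02:46:55:14.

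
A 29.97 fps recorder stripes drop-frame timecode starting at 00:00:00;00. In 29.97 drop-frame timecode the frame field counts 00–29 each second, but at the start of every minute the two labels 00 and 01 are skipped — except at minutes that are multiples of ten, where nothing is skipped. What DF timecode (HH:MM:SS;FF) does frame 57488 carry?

Ten DF minutes hold 17982 frames, so frame 57488 lies in block 3 (frames 53946–71927) with 3542 frames into that block.
The block's first minute is 1800 frames and the rest 1798 each; 3542 frames reaches minute 1, so 3 × 18 + 1 × 2 = 56 labels have been skipped so far.
Adding those back, label number 57488 + 56 = 57544 at 30 labels/s is 1918 s + 4 f = 0 h 31 min 58 s frame 4, i.e. 00:31:58;04.

00:31:58;04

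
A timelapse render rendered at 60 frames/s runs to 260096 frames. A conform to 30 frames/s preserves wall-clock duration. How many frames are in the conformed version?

Target frames = source frames × (target rate / source rate) = 260096 × (30)/(60) = 260096 × 1/2 = 130048.

130048 frames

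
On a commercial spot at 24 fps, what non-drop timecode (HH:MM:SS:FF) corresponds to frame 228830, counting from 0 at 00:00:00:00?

02:38:54:14

228830 ÷ 24 = 9534 full seconds, remainder 14 frames.
9534 s = 2 h 38 min 54 s.
Timecode: 02:38:54:14.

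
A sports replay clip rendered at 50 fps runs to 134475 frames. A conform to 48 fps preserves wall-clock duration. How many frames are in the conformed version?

Target frames = source frames × (target rate / source rate) = 134475 × (48)/(50) = 134475 × 24/25 = 129096.

129096 frames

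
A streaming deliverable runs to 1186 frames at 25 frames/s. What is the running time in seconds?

Running time = 1186 / (25) = 47.44 s.

47.44 seconds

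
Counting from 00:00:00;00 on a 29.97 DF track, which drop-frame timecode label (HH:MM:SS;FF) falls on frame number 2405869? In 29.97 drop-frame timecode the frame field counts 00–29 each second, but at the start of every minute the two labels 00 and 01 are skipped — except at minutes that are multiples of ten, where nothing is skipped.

22:17:55;27

Each 10-minute DF block holds 10 × 60 × 30 − 9 × 2 = 17982 frames. 2405869 ÷ 17982 → 133 full blocks, remainder 14263.
Within the partial block the first minute is 1800 frames and each further minute 1798, so 7 further minute boundaries passed. Total skipped labels = 18 × 133 + 2 × 7 = 2408.
Non-drop label index = 2405869 + 2408 = 2408277; at 30 labels/s that is 22:17:55:27, i.e. DF 22:17:55;27.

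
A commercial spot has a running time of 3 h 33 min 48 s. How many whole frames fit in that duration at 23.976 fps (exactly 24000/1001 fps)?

307564 frames

3 h 33 min 48 s = 12828 s.
Frames = 12828 × 24000/1001 = 307872000/1001 ≈ 307564.4356.
Complete frames: 307564.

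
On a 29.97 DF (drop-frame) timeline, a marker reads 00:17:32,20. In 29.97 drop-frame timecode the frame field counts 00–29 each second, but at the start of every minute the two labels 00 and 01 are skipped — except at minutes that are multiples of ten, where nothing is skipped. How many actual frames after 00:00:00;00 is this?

31548

Complete 10-minute blocks: 1, each 17982 frames → 17982.
Remaining 7 whole minutes in the current block: 1800 + 6 × 1798 = 12588 frames.
Within the current minute: 32 × 30 + 20 − 2 = 978 (labels ;00/;01 skipped at this minute). Total = 17982 + 12588 + 978 = 31548.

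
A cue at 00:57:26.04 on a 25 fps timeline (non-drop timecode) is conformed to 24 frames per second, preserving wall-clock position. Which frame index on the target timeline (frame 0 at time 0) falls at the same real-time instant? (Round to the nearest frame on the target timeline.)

frame 82708

Source frame index: (0×3600 + 57×60 + 26) × 25 + 4 = 86154.
Real time: 86154 / (25) = 86154/25 s.
Target frame: (86154/25) × (24) = 2067696/25 ≈ 82707.840 → 82708.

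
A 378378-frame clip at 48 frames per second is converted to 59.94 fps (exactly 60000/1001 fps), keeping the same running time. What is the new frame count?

Target frames = source frames × (target rate / source rate) = 378378 × (60000/1001)/(48) = 378378 × 1250/1001 = 472500.

472500 frames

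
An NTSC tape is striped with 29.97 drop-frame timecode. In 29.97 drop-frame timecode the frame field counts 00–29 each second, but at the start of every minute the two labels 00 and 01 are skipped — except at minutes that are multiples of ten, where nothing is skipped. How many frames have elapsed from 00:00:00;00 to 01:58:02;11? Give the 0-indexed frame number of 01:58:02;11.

212257

Complete 10-minute blocks: 11, each 17982 frames → 197802.
Remaining 8 whole minutes in the current block: 1800 + 7 × 1798 = 14386 frames.
Within the current minute: 2 × 30 + 11 − 2 = 69 (labels ;00/;01 skipped at this minute). Total = 197802 + 14386 + 69 = 212257.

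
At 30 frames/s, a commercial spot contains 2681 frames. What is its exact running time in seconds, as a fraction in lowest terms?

2681/30 seconds

Running time = 2681 ÷ (30) = 2681 × 1/30 = 2681/30 s.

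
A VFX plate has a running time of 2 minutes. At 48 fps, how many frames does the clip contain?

5760 frames

2 min = 120 s.
Frames = 120 × 48 = 5760.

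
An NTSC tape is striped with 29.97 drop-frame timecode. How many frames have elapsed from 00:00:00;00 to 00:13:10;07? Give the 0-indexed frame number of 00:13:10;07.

23683

As if non-drop at 30 labels/s: (0 × 3600 + 13 × 60 + 10) × 30 + 7 = 23707.
Minute boundaries passed: 13; those not divisible by 10: 13 − 1 = 12; dropped labels = 2 × 12 = 24.
Actual frame index = 23707 − 24 = 23683.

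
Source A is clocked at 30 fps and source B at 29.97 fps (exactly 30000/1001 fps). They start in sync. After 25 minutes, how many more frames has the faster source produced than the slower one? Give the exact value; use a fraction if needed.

25 min = 1500 s.
A emits 30 × 1500 = 45000 frames; B emits 30000/1001 × 1500 = 45000000/1001.
Difference = 45000/1001 frames (≈ 44.9550); B is behind A.

45000/1001 frames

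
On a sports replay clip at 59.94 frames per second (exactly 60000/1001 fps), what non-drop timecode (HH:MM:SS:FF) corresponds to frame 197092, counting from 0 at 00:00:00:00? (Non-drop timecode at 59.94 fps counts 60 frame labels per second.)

00:54:44:52

197092 ÷ 60 = 3284 full seconds, remainder 52 frames.
3284 s = 0 h 54 min 44 s.
Timecode: 00:54:44:52.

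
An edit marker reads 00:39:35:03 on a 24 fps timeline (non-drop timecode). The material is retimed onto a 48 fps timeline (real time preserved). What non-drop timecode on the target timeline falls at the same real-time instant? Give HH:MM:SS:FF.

00:39:35:06

Source frame index: (0×3600 + 39×60 + 35) × 24 + 3 = 57003.
Real time: 57003 / (24) = 19001/8 s.
Target frame: (19001/8) × (48) = 114006.
At 48 labels/s: frame 114006 → 00:39:35:06.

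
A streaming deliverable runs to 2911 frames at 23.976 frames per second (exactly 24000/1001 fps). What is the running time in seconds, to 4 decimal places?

Running time = 2911 × 1001/24000 = 2913911/24000 s ≈ 121.4130 s.

121.4130 seconds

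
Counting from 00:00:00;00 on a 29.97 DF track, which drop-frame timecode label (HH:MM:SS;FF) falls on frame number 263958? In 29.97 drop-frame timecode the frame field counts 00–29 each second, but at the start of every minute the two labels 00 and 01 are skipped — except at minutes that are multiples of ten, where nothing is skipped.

Ten DF minutes hold 17982 frames, so frame 263958 lies in block 14 (frames 251748–269729) with 12210 frames into that block.
The block's first minute is 1800 frames and the rest 1798 each; 12210 frames reaches minute 6, so 14 × 18 + 6 × 2 = 264 labels have been skipped so far.
Adding those back, label number 263958 + 264 = 264222 at 30 labels/s is 8807 s + 12 f = 2 h 26 min 47 s frame 12, i.e. 02:26:47;12.

02:26:47;12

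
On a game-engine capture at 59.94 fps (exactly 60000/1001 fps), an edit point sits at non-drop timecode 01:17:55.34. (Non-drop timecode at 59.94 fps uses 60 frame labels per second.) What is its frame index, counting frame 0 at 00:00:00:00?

280534

Total seconds to the label: (1 × 3600 + 17 × 60 + 55) = 4675.
Frame index = 4675 × 60 + 34 = 280534.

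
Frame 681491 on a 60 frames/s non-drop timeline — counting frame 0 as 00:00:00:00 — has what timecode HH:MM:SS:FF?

681491 ÷ 60 = 11358 full seconds, remainder 11 frames.
11358 s = 3 h 9 min 18 s.
Timecode: 03:09:18:11.

03:09:18:11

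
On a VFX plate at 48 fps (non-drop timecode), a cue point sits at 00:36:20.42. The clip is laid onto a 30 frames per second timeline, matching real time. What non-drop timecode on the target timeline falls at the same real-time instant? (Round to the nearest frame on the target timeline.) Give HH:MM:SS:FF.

Source frame index: (0×3600 + 36×60 + 20) × 48 + 42 = 104682.
Real time: 104682 / (48) = 17447/8 s.
Target frame: (17447/8) × (30) = 261705/4 ≈ 65426.250 → 65426.
At 30 labels/s: frame 65426 → 00:36:20:26.

00:36:20:26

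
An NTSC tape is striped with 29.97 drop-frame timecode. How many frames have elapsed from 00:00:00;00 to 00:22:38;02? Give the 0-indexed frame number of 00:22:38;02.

Complete 10-minute blocks: 2, each 17982 frames → 35964.
Remaining 2 whole minutes in the current block: 1800 + 1 × 1798 = 3598 frames.
Within the current minute: 38 × 30 + 2 − 2 = 1140 (labels ;00/;01 skipped at this minute). Total = 35964 + 3598 + 1140 = 40702.

40702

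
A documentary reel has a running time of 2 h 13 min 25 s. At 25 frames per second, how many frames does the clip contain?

2 h 13 min 25 s = 8005 s.
Frames = 8005 × 25 = 200125.

200125 frames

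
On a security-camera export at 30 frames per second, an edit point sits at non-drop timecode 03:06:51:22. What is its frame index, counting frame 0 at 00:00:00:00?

frame 336352

Total seconds to the label: (3 × 3600 + 6 × 60 + 51) = 11211.
Frame index = 11211 × 30 + 22 = 336352.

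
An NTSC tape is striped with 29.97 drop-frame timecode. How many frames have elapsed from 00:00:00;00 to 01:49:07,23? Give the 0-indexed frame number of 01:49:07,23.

196235

As if non-drop at 30 labels/s: (1 × 3600 + 49 × 60 + 7) × 30 + 23 = 196433.
Minute boundaries passed: 109; those not divisible by 10: 109 − 10 = 99; dropped labels = 2 × 99 = 198.
Actual frame index = 196433 − 198 = 196235.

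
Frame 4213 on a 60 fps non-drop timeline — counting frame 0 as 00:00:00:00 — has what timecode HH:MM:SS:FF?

4213 ÷ 60 = 70 full seconds, remainder 13 frames.
70 s = 0 h 1 min 10 s.
Timecode: 00:01:10:13.

00:01:10:13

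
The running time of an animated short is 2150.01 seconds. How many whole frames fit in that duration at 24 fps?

Frames = 2150.01 × 24 = 1290006/25 ≈ 51600.2400.
Complete frames: 51600.

51600 frames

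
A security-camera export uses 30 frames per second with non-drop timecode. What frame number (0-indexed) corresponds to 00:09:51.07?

frame 17737

Total seconds to the label: (0 × 3600 + 9 × 60 + 51) = 591.
Frame index = 591 × 30 + 7 = 17737.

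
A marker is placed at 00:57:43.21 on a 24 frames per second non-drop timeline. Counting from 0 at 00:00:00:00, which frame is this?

frame 83133

Total seconds to the label: (0 × 3600 + 57 × 60 + 43) = 3463.
Frame index = 3463 × 24 + 21 = 83133.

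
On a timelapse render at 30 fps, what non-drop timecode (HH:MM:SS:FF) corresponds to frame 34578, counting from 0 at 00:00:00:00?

34578 ÷ 30 = 1152 full seconds, remainder 18 frames.
1152 s = 0 h 19 min 12 s.
Timecode: 00:19:12:18.

00:19:12:18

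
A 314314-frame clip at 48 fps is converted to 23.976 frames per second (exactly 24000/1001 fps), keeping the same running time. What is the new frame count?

157000 frames

Target frames = source frames × (target rate / source rate) = 314314 × (24000/1001)/(48) = 314314 × 500/1001 = 157000.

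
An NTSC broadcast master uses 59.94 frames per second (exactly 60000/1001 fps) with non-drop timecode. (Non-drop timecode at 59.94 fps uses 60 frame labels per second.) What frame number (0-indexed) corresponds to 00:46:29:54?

Total seconds to the label: (0 × 3600 + 46 × 60 + 29) = 2789.
Frame index = 2789 × 60 + 54 = 167394.

167394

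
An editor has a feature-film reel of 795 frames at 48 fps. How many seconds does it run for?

16.5625 seconds

Running time = 795 / (48) = 16.5625 s.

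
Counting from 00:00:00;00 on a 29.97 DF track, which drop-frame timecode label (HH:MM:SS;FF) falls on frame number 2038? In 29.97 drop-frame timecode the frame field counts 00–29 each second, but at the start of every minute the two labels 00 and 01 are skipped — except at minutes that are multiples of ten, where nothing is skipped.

Each 10-minute DF block holds 10 × 60 × 30 − 9 × 2 = 17982 frames. 2038 ÷ 17982 → 0 full blocks, remainder 2038.
Within the partial block the first minute is 1800 frames and each further minute 1798, so 1 further minute boundary passed. Total skipped labels = 18 × 0 + 2 × 1 = 2.
Non-drop label index = 2038 + 2 = 2040; at 30 labels/s that is 00:01:08:00, i.e. DF 00:01:08;00.

00:01:08;00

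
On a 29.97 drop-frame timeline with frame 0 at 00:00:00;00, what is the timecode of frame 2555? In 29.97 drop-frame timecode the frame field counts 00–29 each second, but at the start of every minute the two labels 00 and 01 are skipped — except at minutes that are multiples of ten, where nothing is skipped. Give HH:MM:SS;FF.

Ten DF minutes hold 17982 frames, so frame 2555 lies in block 0 (frames 0–17981) with 2555 frames into that block.
The block's first minute is 1800 frames and the rest 1798 each; 2555 frames reaches minute 1, so 0 × 18 + 1 × 2 = 2 labels have been skipped so far.
Adding those back, label number 2555 + 2 = 2557 at 30 labels/s is 85 s + 7 f = 0 h 1 min 25 s frame 7, i.e. 00:01:25;07.

00:01:25;07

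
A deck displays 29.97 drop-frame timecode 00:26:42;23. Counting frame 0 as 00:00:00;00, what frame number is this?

48035

Complete 10-minute blocks: 2, each 17982 frames → 35964.
Remaining 6 whole minutes in the current block: 1800 + 5 × 1798 = 10790 frames.
Within the current minute: 42 × 30 + 23 − 2 = 1281 (labels ;00/;01 skipped at this minute). Total = 35964 + 10790 + 1281 = 48035.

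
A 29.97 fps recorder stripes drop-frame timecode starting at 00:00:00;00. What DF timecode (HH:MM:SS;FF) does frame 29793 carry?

00:16:34;03

Ten DF minutes hold 17982 frames, so frame 29793 lies in block 1 (frames 17982–35963) with 11811 frames into that block.
The block's first minute is 1800 frames and the rest 1798 each; 11811 frames reaches minute 6, so 1 × 18 + 6 × 2 = 30 labels have been skipped so far.
Adding those back, label number 29793 + 30 = 29823 at 30 labels/s is 994 s + 3 f = 0 h 16 min 34 s frame 3, i.e. 00:16:34;03.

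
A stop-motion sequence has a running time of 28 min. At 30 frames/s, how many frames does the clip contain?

28 min = 1680 s.
Frames = 1680 × 30 = 50400.

50400 frames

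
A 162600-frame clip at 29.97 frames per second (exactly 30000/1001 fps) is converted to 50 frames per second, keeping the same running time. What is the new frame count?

Target frames = source frames × (target rate / source rate) = 162600 × (50)/(30000/1001) = 162600 × 1001/600 = 271271.

271271 frames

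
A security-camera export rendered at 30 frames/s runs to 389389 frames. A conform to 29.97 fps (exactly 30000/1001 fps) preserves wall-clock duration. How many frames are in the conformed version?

Target frames = source frames × (target rate / source rate) = 389389 × (30000/1001)/(30) = 389389 × 1000/1001 = 389000.

389000 frames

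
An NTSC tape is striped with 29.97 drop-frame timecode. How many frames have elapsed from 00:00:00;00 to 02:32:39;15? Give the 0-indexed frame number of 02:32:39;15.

274511

As if non-drop at 30 labels/s: (2 × 3600 + 32 × 60 + 39) × 30 + 15 = 274785.
Minute boundaries passed: 152; those not divisible by 10: 152 − 15 = 137; dropped labels = 2 × 137 = 274.
Actual frame index = 274785 − 274 = 274511.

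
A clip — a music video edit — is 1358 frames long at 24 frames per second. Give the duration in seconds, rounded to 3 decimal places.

56.583 seconds

Running time = 1358 × 1/24 = 679/12 s ≈ 56.583 s.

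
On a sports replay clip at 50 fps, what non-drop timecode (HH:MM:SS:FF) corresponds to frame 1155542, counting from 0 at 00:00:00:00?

1155542 ÷ 50 = 23110 full seconds, remainder 42 frames.
23110 s = 6 h 25 min 10 s.
Timecode: 06:25:10:42.

06:25:10:42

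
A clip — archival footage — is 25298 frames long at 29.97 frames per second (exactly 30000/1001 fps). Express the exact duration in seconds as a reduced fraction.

12661649/15000 seconds

Running time = 25298 ÷ (30000/1001) = 25298 × 1001/30000 = 12661649/15000 s.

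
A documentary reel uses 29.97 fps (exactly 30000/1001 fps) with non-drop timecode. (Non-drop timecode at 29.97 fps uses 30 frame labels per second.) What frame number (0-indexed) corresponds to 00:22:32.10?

Total seconds to the label: (0 × 3600 + 22 × 60 + 32) = 1352.
Frame index = 1352 × 30 + 10 = 40570.

40570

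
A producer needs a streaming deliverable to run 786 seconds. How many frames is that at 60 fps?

47160 frames

Frames = 786 × 60 = 47160.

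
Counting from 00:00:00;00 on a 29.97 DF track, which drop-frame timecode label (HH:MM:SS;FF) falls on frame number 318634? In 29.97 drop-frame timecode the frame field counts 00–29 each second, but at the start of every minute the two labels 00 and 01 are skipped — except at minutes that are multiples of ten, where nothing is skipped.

Ten DF minutes hold 17982 frames, so frame 318634 lies in block 17 (frames 305694–323675) with 12940 frames into that block.
The block's first minute is 1800 frames and the rest 1798 each; 12940 frames reaches minute 7, so 17 × 18 + 7 × 2 = 320 labels have been skipped so far.
Adding those back, label number 318634 + 320 = 318954 at 30 labels/s is 10631 s + 24 f = 2 h 57 min 11 s frame 24, i.e. 02:57:11;24.

02:57:11;24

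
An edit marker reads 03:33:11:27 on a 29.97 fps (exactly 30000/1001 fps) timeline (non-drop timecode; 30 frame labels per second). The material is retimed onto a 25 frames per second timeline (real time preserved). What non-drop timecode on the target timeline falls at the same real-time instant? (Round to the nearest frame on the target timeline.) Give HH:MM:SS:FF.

Source frame index: (3×3600 + 33×60 + 11) × 30 + 27 = 383757.
Real time: 383757 / (30000/1001) = 128046919/10000 s.
Target frame: (128046919/10000) × (25) = 128046919/400 ≈ 320117.297 → 320117.
At 25 labels/s: frame 320117 → 03:33:24:17.

03:33:24:17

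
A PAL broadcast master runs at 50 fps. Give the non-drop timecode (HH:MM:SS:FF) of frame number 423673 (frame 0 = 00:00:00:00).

423673 ÷ 50 = 8473 full seconds, remainder 23 frames.
8473 s = 2 h 21 min 13 s.
Timecode: 02:21:13:23.

02:21:13:23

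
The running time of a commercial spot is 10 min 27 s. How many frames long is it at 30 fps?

18810 frames

10 min 27 s = 627 s.
Frames = 627 × 30 = 18810.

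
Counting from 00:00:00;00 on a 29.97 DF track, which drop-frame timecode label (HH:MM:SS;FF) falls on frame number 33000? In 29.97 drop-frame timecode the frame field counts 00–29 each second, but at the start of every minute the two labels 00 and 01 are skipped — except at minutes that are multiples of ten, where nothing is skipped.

Ten DF minutes hold 17982 frames, so frame 33000 lies in block 1 (frames 17982–35963) with 15018 frames into that block.
The block's first minute is 1800 frames and the rest 1798 each; 15018 frames reaches minute 8, so 1 × 18 + 8 × 2 = 34 labels have been skipped so far.
Adding those back, label number 33000 + 34 = 33034 at 30 labels/s is 1101 s + 4 f = 0 h 18 min 21 s frame 4, i.e. 00:18:21;04.

00:18:21;04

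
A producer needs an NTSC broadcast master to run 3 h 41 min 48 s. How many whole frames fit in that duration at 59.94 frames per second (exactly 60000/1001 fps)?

797682 frames

3 h 41 min 48 s = 13308 s.
Frames = 13308 × 60000/1001 = 798480000/1001 ≈ 797682.3177.
Complete frames: 797682.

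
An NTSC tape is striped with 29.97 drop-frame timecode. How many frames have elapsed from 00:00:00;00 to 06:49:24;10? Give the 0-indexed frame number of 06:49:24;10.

Complete 10-minute blocks: 40, each 17982 frames → 719280.
Remaining 9 whole minutes in the current block: 1800 + 8 × 1798 = 16184 frames.
Within the current minute: 24 × 30 + 10 − 2 = 728 (labels ;00/;01 skipped at this minute). Total = 719280 + 16184 + 728 = 736192.

736192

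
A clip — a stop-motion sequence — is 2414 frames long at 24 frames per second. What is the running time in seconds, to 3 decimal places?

Running time = 2414 × 1/24 = 1207/12 s ≈ 100.583 s.

100.583 seconds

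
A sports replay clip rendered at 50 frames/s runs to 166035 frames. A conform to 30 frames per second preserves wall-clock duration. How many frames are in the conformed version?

99621 frames

Target frames = source frames × (target rate / source rate) = 166035 × (30)/(50) = 166035 × 3/5 = 99621.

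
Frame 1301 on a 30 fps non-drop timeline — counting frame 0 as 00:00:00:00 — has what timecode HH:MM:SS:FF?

1301 ÷ 30 = 43 full seconds, remainder 11 frames.
43 s = 0 h 0 min 43 s.
Timecode: 00:00:43:11.

00:00:43:11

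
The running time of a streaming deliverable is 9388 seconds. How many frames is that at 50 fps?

469400 frames

Frames = 9388 × 50 = 469400.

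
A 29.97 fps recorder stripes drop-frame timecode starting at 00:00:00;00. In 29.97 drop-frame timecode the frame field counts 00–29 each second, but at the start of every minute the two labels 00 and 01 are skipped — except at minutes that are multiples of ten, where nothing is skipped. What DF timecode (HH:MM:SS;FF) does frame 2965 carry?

00:01:38;27

Ten DF minutes hold 17982 frames, so frame 2965 lies in block 0 (frames 0–17981) with 2965 frames into that block.
The block's first minute is 1800 frames and the rest 1798 each; 2965 frames reaches minute 1, so 0 × 18 + 1 × 2 = 2 labels have been skipped so far.
Adding those back, label number 2965 + 2 = 2967 at 30 labels/s is 98 s + 27 f = 0 h 1 min 38 s frame 27, i.e. 00:01:38;27.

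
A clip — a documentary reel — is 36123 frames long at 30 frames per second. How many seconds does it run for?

1204.1 seconds

Running time = 36123 / (30) = 1204.1 s.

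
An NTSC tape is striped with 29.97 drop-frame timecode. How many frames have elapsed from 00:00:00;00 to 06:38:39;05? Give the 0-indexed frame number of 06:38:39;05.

716857

Complete 10-minute blocks: 39, each 17982 frames → 701298.
Remaining 8 whole minutes in the current block: 1800 + 7 × 1798 = 14386 frames.
Within the current minute: 39 × 30 + 5 − 2 = 1173 (labels ;00/;01 skipped at this minute). Total = 701298 + 14386 + 1173 = 716857.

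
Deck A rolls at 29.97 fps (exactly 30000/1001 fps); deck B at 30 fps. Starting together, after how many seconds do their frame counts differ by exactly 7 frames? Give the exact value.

7007/30 seconds

The gap grows by |30 − 30000/1001| = 30/1001 frames per second.
Time for a 7-frame gap: 7 ÷ (30/1001) = 7007/30 s.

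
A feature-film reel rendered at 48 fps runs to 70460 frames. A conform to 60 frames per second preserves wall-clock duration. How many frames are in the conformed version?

88075 frames

Target frames = source frames × (target rate / source rate) = 70460 × (60)/(48) = 70460 × 5/4 = 88075.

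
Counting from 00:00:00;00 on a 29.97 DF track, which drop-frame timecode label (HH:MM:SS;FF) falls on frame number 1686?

Each 10-minute DF block holds 10 × 60 × 30 − 9 × 2 = 17982 frames. 1686 ÷ 17982 → 0 full blocks, remainder 1686.
Within the partial block the first minute is 1800 frames and each further minute 1798, so 0 further minute boundaries passed. Total skipped labels = 18 × 0 + 2 × 0 = 0.
Non-drop label index = 1686 + 0 = 1686; at 30 labels/s that is 00:00:56:06, i.e. DF 00:00:56;06.

00:00:56;06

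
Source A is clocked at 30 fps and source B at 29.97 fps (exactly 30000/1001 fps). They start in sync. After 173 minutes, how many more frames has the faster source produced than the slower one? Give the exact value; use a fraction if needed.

173 min = 10380 s.
A emits 30 × 10380 = 311400 frames; B emits 30000/1001 × 10380 = 311400000/1001.
Difference = 311400/1001 frames (≈ 311.0889); B is behind A.

311400/1001 frames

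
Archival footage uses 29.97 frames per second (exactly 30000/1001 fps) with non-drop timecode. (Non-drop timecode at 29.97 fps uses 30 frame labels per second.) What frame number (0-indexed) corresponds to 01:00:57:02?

Total seconds to the label: (1 × 3600 + 0 × 60 + 57) = 3657.
Frame index = 3657 × 30 + 2 = 109712.

109712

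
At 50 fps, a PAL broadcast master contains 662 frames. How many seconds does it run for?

Running time = 662 / (50) = 13.24 s.

13.24 seconds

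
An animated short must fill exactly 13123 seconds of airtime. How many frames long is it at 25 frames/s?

328075 frames

Frames = 13123 × 25 = 328075.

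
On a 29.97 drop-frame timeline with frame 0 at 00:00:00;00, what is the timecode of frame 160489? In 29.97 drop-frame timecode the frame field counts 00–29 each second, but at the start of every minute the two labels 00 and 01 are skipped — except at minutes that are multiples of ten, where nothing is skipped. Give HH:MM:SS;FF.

01:29:15;01

Ten DF minutes hold 17982 frames, so frame 160489 lies in block 8 (frames 143856–161837) with 16633 frames into that block.
The block's first minute is 1800 frames and the rest 1798 each; 16633 frames reaches minute 9, so 8 × 18 + 9 × 2 = 162 labels have been skipped so far.
Adding those back, label number 160489 + 162 = 160651 at 30 labels/s is 5355 s + 1 f = 1 h 29 min 15 s frame 1, i.e. 01:29:15;01.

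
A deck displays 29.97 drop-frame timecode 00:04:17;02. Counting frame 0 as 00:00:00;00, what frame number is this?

7704

As if non-drop at 30 labels/s: (0 × 3600 + 4 × 60 + 17) × 30 + 2 = 7712.
Minute boundaries passed: 4; those not divisible by 10: 4 − 0 = 4; dropped labels = 2 × 4 = 8.
Actual frame index = 7712 − 8 = 7704.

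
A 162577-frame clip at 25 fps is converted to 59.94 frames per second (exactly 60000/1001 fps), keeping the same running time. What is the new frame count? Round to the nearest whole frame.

Frames at target rate = 162577 × (60000/1001) / (25) = 390184800/1001 ≈ 389795.005.
Nearest whole frame: 389795.

389795 frames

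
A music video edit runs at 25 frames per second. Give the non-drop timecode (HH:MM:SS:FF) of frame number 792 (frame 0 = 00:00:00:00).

792 ÷ 25 = 31 full seconds, remainder 17 frames.
31 s = 0 h 0 min 31 s.
Timecode: 00:00:31:17.

00:00:31:17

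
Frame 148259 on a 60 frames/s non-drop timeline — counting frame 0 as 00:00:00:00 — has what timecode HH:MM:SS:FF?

148259 ÷ 60 = 2470 full seconds, remainder 59 frames.
2470 s = 0 h 41 min 10 s.
Timecode: 00:41:10:59.

00:41:10:59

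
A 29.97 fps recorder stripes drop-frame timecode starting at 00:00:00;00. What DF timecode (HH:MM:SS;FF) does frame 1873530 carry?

Each 10-minute DF block holds 10 × 60 × 30 − 9 × 2 = 17982 frames. 1873530 ÷ 17982 → 104 full blocks, remainder 3402.
Within the partial block the first minute is 1800 frames and each further minute 1798, so 1 further minute boundary passed. Total skipped labels = 18 × 104 + 2 × 1 = 1874.
Non-drop label index = 1873530 + 1874 = 1875404; at 30 labels/s that is 17:21:53:14, i.e. DF 17:21:53;14.

17:21:53;14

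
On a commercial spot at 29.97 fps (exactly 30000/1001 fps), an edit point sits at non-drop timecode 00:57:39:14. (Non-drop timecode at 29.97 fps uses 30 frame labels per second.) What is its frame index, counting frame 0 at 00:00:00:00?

Total seconds to the label: (0 × 3600 + 57 × 60 + 39) = 3459.
Frame index = 3459 × 30 + 14 = 103784.

103784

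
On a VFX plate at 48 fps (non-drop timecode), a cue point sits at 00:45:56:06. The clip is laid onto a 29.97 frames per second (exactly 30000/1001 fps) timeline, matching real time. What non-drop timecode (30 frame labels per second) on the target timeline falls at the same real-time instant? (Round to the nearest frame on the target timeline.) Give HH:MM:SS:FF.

00:45:53:11

Source frame index: (0×3600 + 45×60 + 56) × 48 + 6 = 132294.
Real time: 132294 / (48) = 22049/8 s.
Target frame: (22049/8) × (30000/1001) = 82683750/1001 ≈ 82601.149 → 82601.
At 30 labels/s: frame 82601 → 00:45:53:11.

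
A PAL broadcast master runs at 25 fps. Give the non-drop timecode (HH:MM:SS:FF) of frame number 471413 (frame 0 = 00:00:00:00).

471413 ÷ 25 = 18856 full seconds, remainder 13 frames.
18856 s = 5 h 14 min 16 s.
Timecode: 05:14:16:13.

05:14:16:13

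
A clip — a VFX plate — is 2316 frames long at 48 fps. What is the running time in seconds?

48.25 seconds

Running time = 2316 / (48) = 48.25 s.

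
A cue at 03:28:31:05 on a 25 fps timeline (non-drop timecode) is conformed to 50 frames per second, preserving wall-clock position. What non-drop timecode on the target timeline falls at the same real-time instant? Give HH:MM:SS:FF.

Source frame index: (3×3600 + 28×60 + 31) × 25 + 5 = 312780.
Real time: 312780 / (25) = 62556/5 s.
Target frame: (62556/5) × (50) = 625560.
At 50 labels/s: frame 625560 → 03:28:31:10.

03:28:31:10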